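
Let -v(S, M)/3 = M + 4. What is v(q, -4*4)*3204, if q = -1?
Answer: 115344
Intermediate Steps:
v(S, M) = -12 - 3*M (v(S, M) = -3*(M + 4) = -3*(4 + M) = -12 - 3*M)
v(q, -4*4)*3204 = (-12 - (-12)*4)*3204 = (-12 - 3*(-16))*3204 = (-12 + 48)*3204 = 36*3204 = 115344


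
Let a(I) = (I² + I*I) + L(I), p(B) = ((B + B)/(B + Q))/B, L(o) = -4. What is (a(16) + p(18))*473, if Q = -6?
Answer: 1442177/6 ≈ 2.4036e+5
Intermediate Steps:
p(B) = 2/(-6 + B) (p(B) = ((B + B)/(B - 6))/B = ((2*B)/(-6 + B))/B = (2*B/(-6 + B))/B = 2/(-6 + B))
a(I) = -4 + 2*I² (a(I) = (I² + I*I) - 4 = (I² + I²) - 4 = 2*I² - 4 = -4 + 2*I²)
(a(16) + p(18))*473 = ((-4 + 2*16²) + 2/(-6 + 18))*473 = ((-4 + 2*256) + 2/12)*473 = ((-4 + 512) + 2*(1/12))*473 = (508 + ⅙)*473 = (3049/6)*473 = 1442177/6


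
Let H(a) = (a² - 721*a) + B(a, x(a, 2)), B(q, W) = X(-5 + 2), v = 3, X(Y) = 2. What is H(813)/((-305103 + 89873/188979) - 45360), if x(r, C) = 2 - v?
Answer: -1009660803/4730718386 ≈ -0.21343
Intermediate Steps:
x(r, C) = -1 (x(r, C) = 2 - 1*3 = 2 - 3 = -1)
B(q, W) = 2
H(a) = 2 + a² - 721*a (H(a) = (a² - 721*a) + 2 = 2 + a² - 721*a)
H(813)/((-305103 + 89873/188979) - 45360) = (2 + 813² - 721*813)/((-305103 + 89873/188979) - 45360) = (2 + 660969 - 586173)/((-305103 + 89873*(1/188979)) - 45360) = 74798/((-305103 + 12839/26997) - 45360) = 74798/(-8236852852/26997 - 45360) = 74798/(-9461436772/26997) = 74798*(-26997/9461436772) = -1009660803/4730718386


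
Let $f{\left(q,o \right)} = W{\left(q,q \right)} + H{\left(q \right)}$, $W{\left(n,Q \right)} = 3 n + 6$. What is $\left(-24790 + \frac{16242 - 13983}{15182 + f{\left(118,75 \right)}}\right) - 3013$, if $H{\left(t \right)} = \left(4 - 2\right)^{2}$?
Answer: $- \frac{144074393}{5182} \approx -27803.0$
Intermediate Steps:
$H{\left(t \right)} = 4$ ($H{\left(t \right)} = 2^{2} = 4$)
$W{\left(n,Q \right)} = 6 + 3 n$
$f{\left(q,o \right)} = 10 + 3 q$ ($f{\left(q,o \right)} = \left(6 + 3 q\right) + 4 = 10 + 3 q$)
$\left(-24790 + \frac{16242 - 13983}{15182 + f{\left(118,75 \right)}}\right) - 3013 = \left(-24790 + \frac{16242 - 13983}{15182 + \left(10 + 3 \cdot 118\right)}\right) - 3013 = \left(-24790 + \frac{2259}{15182 + \left(10 + 354\right)}\right) - 3013 = \left(-24790 + \frac{2259}{15182 + 364}\right) - 3013 = \left(-24790 + \frac{2259}{15546}\right) - 3013 = \left(-24790 + 2259 \cdot \frac{1}{15546}\right) - 3013 = \left(-24790 + \frac{753}{5182}\right) - 3013 = - \frac{128461027}{5182} - 3013 = - \frac{144074393}{5182}$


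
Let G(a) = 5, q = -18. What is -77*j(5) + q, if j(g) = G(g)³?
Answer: -9643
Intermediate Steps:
j(g) = 125 (j(g) = 5³ = 125)
-77*j(5) + q = -77*125 - 18 = -9625 - 18 = -9643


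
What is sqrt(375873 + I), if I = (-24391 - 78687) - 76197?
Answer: sqrt(196598) ≈ 443.39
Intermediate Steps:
I = -179275 (I = -103078 - 76197 = -179275)
sqrt(375873 + I) = sqrt(375873 - 179275) = sqrt(196598)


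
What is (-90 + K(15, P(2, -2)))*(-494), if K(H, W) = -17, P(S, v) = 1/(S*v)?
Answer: 52858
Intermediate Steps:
P(S, v) = 1/(S*v)
(-90 + K(15, P(2, -2)))*(-494) = (-90 - 17)*(-494) = -107*(-494) = 52858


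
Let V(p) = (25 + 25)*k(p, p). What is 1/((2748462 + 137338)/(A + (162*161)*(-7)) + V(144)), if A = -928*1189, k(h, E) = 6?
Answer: 642983/191452000 ≈ 0.0033585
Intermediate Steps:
A = -1103392
V(p) = 300 (V(p) = (25 + 25)*6 = 50*6 = 300)
1/((2748462 + 137338)/(A + (162*161)*(-7)) + V(144)) = 1/((2748462 + 137338)/(-1103392 + (162*161)*(-7)) + 300) = 1/(2885800/(-1103392 + 26082*(-7)) + 300) = 1/(2885800/(-1103392 - 182574) + 300) = 1/(2885800/(-1285966) + 300) = 1/(2885800*(-1/1285966) + 300) = 1/(-1442900/642983 + 300) = 1/(191452000/642983) = 642983/191452000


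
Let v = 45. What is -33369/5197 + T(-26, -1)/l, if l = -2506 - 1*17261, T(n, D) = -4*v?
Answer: -219556521/34243033 ≈ -6.4117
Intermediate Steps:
T(n, D) = -180 (T(n, D) = -4*45 = -180)
l = -19767 (l = -2506 - 17261 = -19767)
-33369/5197 + T(-26, -1)/l = -33369/5197 - 180/(-19767) = -33369*1/5197 - 180*(-1/19767) = -33369/5197 + 60/6589 = -219556521/34243033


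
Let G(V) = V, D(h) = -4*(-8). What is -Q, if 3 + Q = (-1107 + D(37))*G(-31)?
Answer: -33322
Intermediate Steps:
D(h) = 32
Q = 33322 (Q = -3 + (-1107 + 32)*(-31) = -3 - 1075*(-31) = -3 + 33325 = 33322)
-Q = -1*33322 = -33322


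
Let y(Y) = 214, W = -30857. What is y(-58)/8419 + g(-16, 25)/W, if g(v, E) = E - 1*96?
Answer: 7201147/259785083 ≈ 0.027720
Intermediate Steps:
g(v, E) = -96 + E (g(v, E) = E - 96 = -96 + E)
y(-58)/8419 + g(-16, 25)/W = 214/8419 + (-96 + 25)/(-30857) = 214*(1/8419) - 71*(-1/30857) = 214/8419 + 71/30857 = 7201147/259785083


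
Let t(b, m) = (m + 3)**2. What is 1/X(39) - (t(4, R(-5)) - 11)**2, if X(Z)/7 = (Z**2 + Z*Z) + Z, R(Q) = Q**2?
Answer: -12886907942/21567 ≈ -5.9753e+5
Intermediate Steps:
t(b, m) = (3 + m)**2
X(Z) = 7*Z + 14*Z**2 (X(Z) = 7*((Z**2 + Z*Z) + Z) = 7*((Z**2 + Z**2) + Z) = 7*(2*Z**2 + Z) = 7*(Z + 2*Z**2) = 7*Z + 14*Z**2)
1/X(39) - (t(4, R(-5)) - 11)**2 = 1/(7*39*(1 + 2*39)) - ((3 + (-5)**2)**2 - 11)**2 = 1/(7*39*(1 + 78)) - ((3 + 25)**2 - 11)**2 = 1/(7*39*79) - (28**2 - 11)**2 = 1/21567 - (784 - 11)**2 = 1/21567 - 1*773**2 = 1/21567 - 1*597529 = 1/21567 - 597529 = -12886907942/21567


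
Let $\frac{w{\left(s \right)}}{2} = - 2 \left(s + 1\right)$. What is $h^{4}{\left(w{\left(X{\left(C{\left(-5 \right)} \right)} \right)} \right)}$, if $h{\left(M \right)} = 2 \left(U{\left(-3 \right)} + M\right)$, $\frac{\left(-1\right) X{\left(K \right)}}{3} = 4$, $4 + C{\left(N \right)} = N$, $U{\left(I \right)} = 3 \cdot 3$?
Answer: $126247696$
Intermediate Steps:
$U{\left(I \right)} = 9$
$C{\left(N \right)} = -4 + N$
$X{\left(K \right)} = -12$ ($X{\left(K \right)} = \left(-3\right) 4 = -12$)
$w{\left(s \right)} = -4 - 4 s$ ($w{\left(s \right)} = 2 \left(- 2 \left(s + 1\right)\right) = 2 \left(- 2 \left(1 + s\right)\right) = 2 \left(-2 - 2 s\right) = -4 - 4 s$)
$h{\left(M \right)} = 18 + 2 M$ ($h{\left(M \right)} = 2 \left(9 + M\right) = 18 + 2 M$)
$h^{4}{\left(w{\left(X{\left(C{\left(-5 \right)} \right)} \right)} \right)} = \left(18 + 2 \left(-4 - -48\right)\right)^{4} = \left(18 + 2 \left(-4 + 48\right)\right)^{4} = \left(18 + 2 \cdot 44\right)^{4} = \left(18 + 88\right)^{4} = 106^{4} = 126247696$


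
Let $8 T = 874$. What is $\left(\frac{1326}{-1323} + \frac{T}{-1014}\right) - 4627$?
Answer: $- \frac{2759427287}{596232} \approx -4628.1$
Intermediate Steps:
$T = \frac{437}{4}$ ($T = \frac{1}{8} \cdot 874 = \frac{437}{4} \approx 109.25$)
$\left(\frac{1326}{-1323} + \frac{T}{-1014}\right) - 4627 = \left(\frac{1326}{-1323} + \frac{437}{4 \left(-1014\right)}\right) - 4627 = \left(1326 \left(- \frac{1}{1323}\right) + \frac{437}{4} \left(- \frac{1}{1014}\right)\right) - 4627 = \left(- \frac{442}{441} - \frac{437}{4056}\right) - 4627 = - \frac{661823}{596232} - 4627 = - \frac{2759427287}{596232}$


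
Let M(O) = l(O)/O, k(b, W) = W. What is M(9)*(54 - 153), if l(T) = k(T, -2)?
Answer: 22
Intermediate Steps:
l(T) = -2
M(O) = -2/O
M(9)*(54 - 153) = (-2/9)*(54 - 153) = -2*⅑*(-99) = -2/9*(-99) = 22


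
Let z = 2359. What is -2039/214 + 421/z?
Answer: -4719907/504826 ≈ -9.3496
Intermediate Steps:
-2039/214 + 421/z = -2039/214 + 421/2359 = -4719907/504826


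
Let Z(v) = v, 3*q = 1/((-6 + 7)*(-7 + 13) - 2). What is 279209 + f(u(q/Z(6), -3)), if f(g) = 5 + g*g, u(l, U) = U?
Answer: 279223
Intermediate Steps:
q = 1/12 (q = 1/(3*((-6 + 7)*(-7 + 13) - 2)) = 1/(3*(1*6 - 2)) = 1/(3*(6 - 2)) = (⅓)/4 = (⅓)*(¼) = 1/12 ≈ 0.083333)
f(g) = 5 + g²
279209 + f(u(q/Z(6), -3)) = 279209 + (5 + (-3)²) = 279209 + (5 + 9) = 279209 + 14 = 279223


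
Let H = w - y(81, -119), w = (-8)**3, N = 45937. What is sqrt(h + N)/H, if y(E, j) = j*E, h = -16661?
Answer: 2*sqrt(7319)/9127 ≈ 0.018747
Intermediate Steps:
y(E, j) = E*j
w = -512
H = 9127 (H = -512 - 81*(-119) = -512 - 1*(-9639) = -512 + 9639 = 9127)
sqrt(h + N)/H = sqrt(-16661 + 45937)/9127 = sqrt(29276)*(1/9127) = (2*sqrt(7319))*(1/9127) = 2*sqrt(7319)/9127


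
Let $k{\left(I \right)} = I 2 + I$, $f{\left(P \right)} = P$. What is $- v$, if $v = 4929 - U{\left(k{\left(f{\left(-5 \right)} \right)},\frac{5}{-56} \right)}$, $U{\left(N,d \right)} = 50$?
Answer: $-4879$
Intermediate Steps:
$k{\left(I \right)} = 3 I$ ($k{\left(I \right)} = 2 I + I = 3 I$)
$v = 4879$ ($v = 4929 - 50 = 4879$)
$- v = \left(-1\right) 4879 = -4879$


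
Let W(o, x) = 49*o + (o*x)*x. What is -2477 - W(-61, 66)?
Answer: 266228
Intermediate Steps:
W(o, x) = 49*o + o*x**2
-2477 - W(-61, 66) = -2477 - (-61)*(49 + 66**2) = -2477 - (-61)*(49 + 4356) = -2477 - (-61)*4405 = -2477 - 1*(-268705) = -2477 + 268705 = 266228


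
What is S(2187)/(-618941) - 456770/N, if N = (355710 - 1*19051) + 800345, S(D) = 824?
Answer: -141825285933/351869196382 ≈ -0.40306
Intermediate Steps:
N = 1137004 (N = (355710 - 19051) + 800345 = 336659 + 800345 = 1137004)
S(2187)/(-618941) - 456770/N = 824/(-618941) - 456770/1137004 = 824*(-1/618941) - 456770*1/1137004 = -824/618941 - 228385/568502 = -141825285933/351869196382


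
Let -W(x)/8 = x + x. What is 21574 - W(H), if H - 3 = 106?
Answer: 23318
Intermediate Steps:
H = 109 (H = 3 + 106 = 109)
W(x) = -16*x (W(x) = -8*(x + x) = -16*x)
21574 - W(H) = 21574 - (-16)*109 = 21574 - 1*(-1744) = 21574 + 1744 = 23318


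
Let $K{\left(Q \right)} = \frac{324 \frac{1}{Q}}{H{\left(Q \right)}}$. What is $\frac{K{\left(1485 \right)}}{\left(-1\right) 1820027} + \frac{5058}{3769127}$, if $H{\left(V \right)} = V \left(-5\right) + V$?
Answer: $\frac{250625092778477}{186761128877529525} \approx 0.001342$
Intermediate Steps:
$H{\left(V \right)} = - 4 V$ ($H{\left(V \right)} = - 5 V + V = - 4 V$)
$K{\left(Q \right)} = - \frac{81}{Q^{2}}$ ($K{\left(Q \right)} = \frac{324 \frac{1}{Q}}{\left(-4\right) Q} = \frac{324}{Q} \left(- \frac{1}{4 Q}\right) = - \frac{81}{Q^{2}}$)
$\frac{K{\left(1485 \right)}}{\left(-1\right) 1820027} + \frac{5058}{3769127} = \frac{\left(-81\right) \frac{1}{2205225}}{\left(-1\right) 1820027} + \frac{5058}{3769127} = \frac{\left(-81\right) \frac{1}{2205225}}{-1820027} + 5058 \cdot \frac{1}{3769127} = \left(- \frac{1}{27225}\right) \left(- \frac{1}{1820027}\right) + \frac{5058}{3769127} = \frac{1}{49550235075} + \frac{5058}{3769127} = \frac{250625092778477}{186761128877529525}$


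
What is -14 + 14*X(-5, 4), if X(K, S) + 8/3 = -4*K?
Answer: 686/3 ≈ 228.67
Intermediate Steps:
X(K, S) = -8/3 - 4*K
-14 + 14*X(-5, 4) = -14 + 14*(-8/3 - 4*(-5)) = -14 + 14*(-8/3 + 20) = -14 + 14*(52/3) = -14 + 728/3 = 686/3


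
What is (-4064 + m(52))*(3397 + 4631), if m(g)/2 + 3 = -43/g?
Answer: -424934082/13 ≈ -3.2687e+7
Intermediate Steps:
m(g) = -6 - 86/g (m(g) = -6 + 2*(-43/g) = -6 - 86/g)
(-4064 + m(52))*(3397 + 4631) = (-4064 + (-6 - 86/52))*(3397 + 4631) = (-4064 + (-6 - 86*1/52))*8028 = (-4064 + (-6 - 43/26))*8028 = (-4064 - 199/26)*8028 = -105863/26*8028 = -424934082/13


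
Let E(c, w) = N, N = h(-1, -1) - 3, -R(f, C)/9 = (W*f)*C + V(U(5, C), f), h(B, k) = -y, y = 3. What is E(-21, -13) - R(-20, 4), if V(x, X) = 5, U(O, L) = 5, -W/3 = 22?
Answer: 47559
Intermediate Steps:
W = -66 (W = -3*22 = -66)
h(B, k) = -3 (h(B, k) = -1*3 = -3)
R(f, C) = -45 + 594*C*f (R(f, C) = -9*((-66*f)*C + 5) = -9*(-66*C*f + 5) = -9*(5 - 66*C*f) = -45 + 594*C*f)
N = -6 (N = -3 - 3 = -6)
E(c, w) = -6
E(-21, -13) - R(-20, 4) = -6 - (-45 + 594*4*(-20)) = -6 - (-45 - 47520) = -6 - 1*(-47565) = -6 + 47565 = 47559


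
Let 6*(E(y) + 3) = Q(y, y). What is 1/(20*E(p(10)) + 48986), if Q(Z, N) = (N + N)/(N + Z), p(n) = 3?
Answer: 3/146788 ≈ 2.0438e-5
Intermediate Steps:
Q(Z, N) = 2*N/(N + Z) (Q(Z, N) = (2*N)/(N + Z) = 2*N/(N + Z))
E(y) = -17/6 (E(y) = -3 + (2*y/(y + y))/6 = -3 + (2*y/((2*y)))/6 = -3 + (2*y*(1/(2*y)))/6 = -3 + (1/6)*1 = -3 + 1/6 = -17/6)
1/(20*E(p(10)) + 48986) = 1/(20*(-17/6) + 48986) = 1/(-170/3 + 48986) = 1/(146788/3) = 3/146788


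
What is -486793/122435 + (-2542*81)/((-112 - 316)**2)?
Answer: -57191150141/11214066520 ≈ -5.0999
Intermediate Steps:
-486793/122435 + (-2542*81)/((-112 - 316)**2) = -486793*1/122435 - 205902/((-428)**2) = -486793/122435 - 205902/183184 = -486793/122435 - 205902*1/183184 = -486793/122435 - 102951/91592 = -57191150141/11214066520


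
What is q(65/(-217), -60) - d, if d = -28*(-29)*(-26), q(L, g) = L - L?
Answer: 21112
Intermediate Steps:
q(L, g) = 0
d = -21112 (d = 812*(-26) = -21112)
q(65/(-217), -60) - d = 0 - 1*(-21112) = 0 + 21112 = 21112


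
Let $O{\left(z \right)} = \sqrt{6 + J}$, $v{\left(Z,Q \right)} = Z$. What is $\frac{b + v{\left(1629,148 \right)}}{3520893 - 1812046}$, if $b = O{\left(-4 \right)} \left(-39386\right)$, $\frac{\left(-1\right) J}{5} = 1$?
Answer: $- \frac{37757}{1708847} \approx -0.022095$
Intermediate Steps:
$J = -5$ ($J = \left(-5\right) 1 = -5$)
$O{\left(z \right)} = 1$ ($O{\left(z \right)} = \sqrt{6 - 5} = \sqrt{1} = 1$)
$b = -39386$ ($b = 1 \left(-39386\right) = -39386$)
$\frac{b + v{\left(1629,148 \right)}}{3520893 - 1812046} = \frac{-39386 + 1629}{3520893 - 1812046} = - \frac{37757}{1708847}$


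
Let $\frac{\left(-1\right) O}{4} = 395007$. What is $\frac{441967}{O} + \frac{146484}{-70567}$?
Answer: $- \frac{262637106841}{111497835876} \approx -2.3555$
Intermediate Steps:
$O = -1580028$ ($O = \left(-4\right) 395007 = -1580028$)
$\frac{441967}{O} + \frac{146484}{-70567} = \frac{441967}{-1580028} + \frac{146484}{-70567} = 441967 \left(- \frac{1}{1580028}\right) + 146484 \left(- \frac{1}{70567}\right) = - \frac{441967}{1580028} - \frac{146484}{70567} = - \frac{262637106841}{111497835876}$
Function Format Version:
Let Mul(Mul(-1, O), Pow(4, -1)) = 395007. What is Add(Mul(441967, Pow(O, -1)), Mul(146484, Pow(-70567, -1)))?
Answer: Rational(-262637106841, 111497835876) ≈ -2.3555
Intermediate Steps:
O = -1580028 (O = Mul(-4, 395007) = -1580028)
Add(Mul(441967, Pow(O, -1)), Mul(146484, Pow(-70567, -1))) = Add(Mul(441967, Pow(-1580028, -1)), Mul(146484, Pow(-70567, -1))) = Add(Mul(441967, Rational(-1, 1580028)), Mul(146484, Rational(-1, 70567))) = Add(Rational(-441967, 1580028), Rational(-146484, 70567)) = Rational(-262637106841, 111497835876)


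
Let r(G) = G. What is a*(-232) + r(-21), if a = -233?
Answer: 54035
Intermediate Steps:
a*(-232) + r(-21) = -233*(-232) - 21 = 54056 - 21 = 54035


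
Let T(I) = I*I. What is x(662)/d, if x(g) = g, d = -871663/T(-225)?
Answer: -33513750/871663 ≈ -38.448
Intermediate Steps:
T(I) = I**2
d = -871663/50625 (d = -871663/((-225)**2) = -871663/50625 ≈ -17.218)
x(662)/d = 662/(-871663/50625) = 662*(-50625/871663) = -33513750/871663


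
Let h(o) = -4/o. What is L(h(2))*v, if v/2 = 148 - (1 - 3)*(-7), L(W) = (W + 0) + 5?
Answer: 804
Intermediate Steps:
L(W) = 5 + W (L(W) = W + 5 = 5 + W)
v = 268 (v = 2*(148 - (1 - 3)*(-7)) = 2*(148 - (-2)*(-7)) = 2*(148 - 1*14) = 2*(148 - 14) = 2*134 = 268)
L(h(2))*v = (5 - 4/2)*268 = (5 - 4*½)*268 = (5 - 2)*268 = 3*268 = 804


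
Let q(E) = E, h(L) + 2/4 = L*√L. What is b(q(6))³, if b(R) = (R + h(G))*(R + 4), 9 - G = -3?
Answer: 28678375 + 43650000*√3 ≈ 1.0428e+8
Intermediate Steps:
G = 12 (G = 9 - 1*(-3) = 9 + 3 = 12)
h(L) = -½ + L^(3/2) (h(L) = -½ + L*√L = -½ + L^(3/2))
b(R) = (4 + R)*(-½ + R + 24*√3) (b(R) = (R + (-½ + 12^(3/2)))*(R + 4) = (R + (-½ + 24*√3))*(4 + R) = (-½ + R + 24*√3)*(4 + R) = (4 + R)*(-½ + R + 24*√3))
b(q(6))³ = (-2 + 6² + 96*√3 + (7/2)*6 + 24*6*√3)³ = (-2 + 36 + 96*√3 + 21 + 144*√3)³ = (55 + 240*√3)³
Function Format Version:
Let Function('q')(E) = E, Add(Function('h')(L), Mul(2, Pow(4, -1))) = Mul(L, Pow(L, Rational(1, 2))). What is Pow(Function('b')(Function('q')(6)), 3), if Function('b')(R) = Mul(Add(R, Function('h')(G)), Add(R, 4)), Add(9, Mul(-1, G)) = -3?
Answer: Add(28678375, Mul(43650000, Pow(3, Rational(1, 2)))) ≈ 1.0428e+8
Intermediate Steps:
G = 12 (G = Add(9, Mul(-1, -3)) = Add(9, 3) = 12)
Function('h')(L) = Add(Rational(-1, 2), Pow(L, Rational(3, 2))) (Function('h')(L) = Add(Rational(-1, 2), Mul(L, Pow(L, Rational(1, 2)))) = Add(Rational(-1, 2), Pow(L, Rational(3, 2))))
Function('b')(R) = Mul(Add(4, R), Add(Rational(-1, 2), R, Mul(24, Pow(3, Rational(1, 2))))) (Function('b')(R) = Mul(Add(R, Add(Rational(-1, 2), Pow(12, Rational(3, 2)))), Add(R, 4)) = Mul(Add(R, Add(Rational(-1, 2), Mul(24, Pow(3, Rational(1, 2))))), Add(4, R)) = Mul(Add(Rational(-1, 2), R, Mul(24, Pow(3, Rational(1, 2)))), Add(4, R)) = Mul(Add(4, R), Add(Rational(-1, 2), R, Mul(24, Pow(3, Rational(1, 2))))))
Pow(Function('b')(Function('q')(6)), 3) = Pow(Add(-2, Pow(6, 2), Mul(96, Pow(3, Rational(1, 2))), Mul(Rational(7, 2), 6), Mul(24, 6, Pow(3, Rational(1, 2)))), 3) = Pow(Add(-2, 36, Mul(96, Pow(3, Rational(1, 2))), 21, Mul(144, Pow(3, Rational(1, 2)))), 3) = Pow(Add(55, Mul(240, Pow(3, Rational(1, 2)))), 3)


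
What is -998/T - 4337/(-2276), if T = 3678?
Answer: 6840019/4185564 ≈ 1.6342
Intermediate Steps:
-998/T - 4337/(-2276) = -998/3678 - 4337/(-2276) = -998*1/3678 - 4337*(-1/2276) = -499/1839 + 4337/2276 = 6840019/4185564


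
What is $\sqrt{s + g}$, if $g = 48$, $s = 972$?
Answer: $2 \sqrt{255} \approx 31.937$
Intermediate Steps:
$\sqrt{s + g} = \sqrt{972 + 48} = \sqrt{1020} = 2 \sqrt{255}$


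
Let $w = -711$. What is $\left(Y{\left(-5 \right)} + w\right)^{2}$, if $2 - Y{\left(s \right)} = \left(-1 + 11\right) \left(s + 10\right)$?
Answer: $576081$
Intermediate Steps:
$Y{\left(s \right)} = -98 - 10 s$ ($Y{\left(s \right)} = 2 - \left(-1 + 11\right) \left(s + 10\right) = 2 - 10 \left(10 + s\right) = 2 - \left(100 + 10 s\right) = -98 - 10 s$)
$\left(Y{\left(-5 \right)} + w\right)^{2} = \left(\left(-98 - -50\right) - 711\right)^{2} = \left(\left(-98 + 50\right) - 711\right)^{2} = \left(-48 - 711\right)^{2} = \left(-759\right)^{2} = 576081$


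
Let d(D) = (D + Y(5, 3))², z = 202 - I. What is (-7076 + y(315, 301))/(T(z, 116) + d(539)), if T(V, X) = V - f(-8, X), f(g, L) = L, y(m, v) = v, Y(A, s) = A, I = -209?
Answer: -6775/296231 ≈ -0.022871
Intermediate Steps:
z = 411 (z = 202 - 1*(-209) = 202 + 209 = 411)
d(D) = (5 + D)² (d(D) = (D + 5)² = (5 + D)²)
T(V, X) = V - X
(-7076 + y(315, 301))/(T(z, 116) + d(539)) = (-7076 + 301)/((411 - 1*116) + (5 + 539)²) = -6775/((411 - 116) + 544²) = -6775/(295 + 295936) = -6775/296231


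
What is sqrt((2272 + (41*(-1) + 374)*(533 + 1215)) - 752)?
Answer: 2*sqrt(145901) ≈ 763.94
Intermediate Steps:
sqrt((2272 + (41*(-1) + 374)*(533 + 1215)) - 752) = sqrt((2272 + (-41 + 374)*1748) - 752) = sqrt((2272 + 333*1748) - 752) = sqrt((2272 + 582084) - 752) = sqrt(584356 - 752) = sqrt(583604) = 2*sqrt(145901)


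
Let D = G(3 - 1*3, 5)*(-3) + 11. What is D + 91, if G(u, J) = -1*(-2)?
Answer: 96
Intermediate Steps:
G(u, J) = 2
D = 5 (D = 2*(-3) + 11 = -6 + 11 = 5)
D + 91 = 5 + 91 = 96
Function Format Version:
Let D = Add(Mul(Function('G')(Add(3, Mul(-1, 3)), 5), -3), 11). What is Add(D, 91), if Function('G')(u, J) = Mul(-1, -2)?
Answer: 96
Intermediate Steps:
Function('G')(u, J) = 2
D = 5 (D = Add(Mul(2, -3), 11) = Add(-6, 11) = 5)
Add(D, 91) = Add(5, 91) = 96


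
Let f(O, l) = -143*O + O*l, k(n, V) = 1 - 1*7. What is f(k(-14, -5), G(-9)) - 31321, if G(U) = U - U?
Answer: -30463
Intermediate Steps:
k(n, V) = -6 (k(n, V) = 1 - 7 = -6)
G(U) = 0
f(k(-14, -5), G(-9)) - 31321 = -6*(-143 + 0) - 31321 = -6*(-143) - 31321 = 858 - 31321 = -30463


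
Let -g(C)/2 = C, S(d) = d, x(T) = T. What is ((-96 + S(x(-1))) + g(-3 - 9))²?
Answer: 5329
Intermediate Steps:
g(C) = -2*C
((-96 + S(x(-1))) + g(-3 - 9))² = ((-96 - 1) - 2*(-3 - 9))² = (-97 - 2*(-12))² = (-97 + 24)² = (-73)² = 5329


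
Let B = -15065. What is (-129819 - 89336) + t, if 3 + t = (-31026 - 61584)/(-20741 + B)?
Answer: -3923539369/17903 ≈ -2.1916e+5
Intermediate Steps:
t = -7404/17903 (t = -3 + (-31026 - 61584)/(-20741 - 15065) = -3 - 92610/(-35806) = -3 - 92610*(-1/35806) = -3 + 46305/17903 = -7404/17903 ≈ -0.41356)
(-129819 - 89336) + t = (-129819 - 89336) - 7404/17903 = -219155 - 7404/17903 = -3923539369/17903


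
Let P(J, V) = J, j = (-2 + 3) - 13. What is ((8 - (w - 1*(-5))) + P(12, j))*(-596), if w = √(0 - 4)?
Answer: -8940 + 1192*I ≈ -8940.0 + 1192.0*I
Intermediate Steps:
w = 2*I (w = √(-4) = 2*I ≈ 2.0*I)
j = -12 (j = 1 - 13 = -12)
((8 - (w - 1*(-5))) + P(12, j))*(-596) = ((8 - (2*I - 1*(-5))) + 12)*(-596) = ((8 - (2*I + 5)) + 12)*(-596) = ((8 - (5 + 2*I)) + 12)*(-596) = ((8 + (-5 - 2*I)) + 12)*(-596) = ((3 - 2*I) + 12)*(-596) = (15 - 2*I)*(-596) = -8940 + 1192*I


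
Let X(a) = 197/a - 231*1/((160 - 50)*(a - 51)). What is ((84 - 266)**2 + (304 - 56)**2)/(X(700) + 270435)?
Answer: 42989500400/122858746883 ≈ 0.34991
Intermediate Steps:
X(a) = -231/(-5610 + 110*a) + 197/a (X(a) = 197/a - 231*1/(110*(-51 + a)) = 197/a - 231/(-5610 + 110*a) = -231/(-5610 + 110*a) + 197/a)
((84 - 266)**2 + (304 - 56)**2)/(X(700) + 270435) = ((84 - 266)**2 + (304 - 56)**2)/((1/10)*(-100470 + 1949*700)/(700*(-51 + 700)) + 270435) = ((-182)**2 + 248**2)/((1/10)*(1/700)*(-100470 + 1364300)/649 + 270435) = (33124 + 61504)/((1/10)*(1/700)*(1/649)*1263830 + 270435) = 94628/(126383/454300 + 270435) = 94628/(122858746883/454300) = 94628*(454300/122858746883) = 42989500400/122858746883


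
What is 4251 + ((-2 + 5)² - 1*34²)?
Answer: 3104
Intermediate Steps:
4251 + ((-2 + 5)² - 1*34²) = 4251 + (3² - 1*1156) = 4251 + (9 - 1156) = 4251 - 1147 = 3104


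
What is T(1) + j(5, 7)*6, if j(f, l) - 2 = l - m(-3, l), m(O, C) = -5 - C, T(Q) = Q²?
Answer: 127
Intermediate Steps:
j(f, l) = 7 + 2*l (j(f, l) = 2 + (l - (-5 - l)) = 2 + (l + (5 + l)) = 2 + (5 + 2*l) = 7 + 2*l)
T(1) + j(5, 7)*6 = 1² + (7 + 2*7)*6 = 1 + (7 + 14)*6 = 1 + 21*6 = 1 + 126 = 127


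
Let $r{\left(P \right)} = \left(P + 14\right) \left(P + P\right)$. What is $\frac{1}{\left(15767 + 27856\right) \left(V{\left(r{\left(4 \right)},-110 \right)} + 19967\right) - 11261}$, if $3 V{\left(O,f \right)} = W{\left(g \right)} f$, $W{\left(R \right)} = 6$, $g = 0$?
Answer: $\frac{1}{861412120} \approx 1.1609 \cdot 10^{-9}$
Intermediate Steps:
$r{\left(P \right)} = 2 P \left(14 + P\right)$ ($r{\left(P \right)} = \left(14 + P\right) 2 P = 2 P \left(14 + P\right)$)
$V{\left(O,f \right)} = 2 f$ ($V{\left(O,f \right)} = \frac{6 f}{3} = 2 f$)
$\frac{1}{\left(15767 + 27856\right) \left(V{\left(r{\left(4 \right)},-110 \right)} + 19967\right) - 11261} = \frac{1}{\left(15767 + 27856\right) \left(2 \left(-110\right) + 19967\right) - 11261} = \frac{1}{43623 \left(-220 + 19967\right) - 11261} = \frac{1}{43623 \cdot 19747 - 11261} = \frac{1}{861423381 - 11261} = \frac{1}{861412120}$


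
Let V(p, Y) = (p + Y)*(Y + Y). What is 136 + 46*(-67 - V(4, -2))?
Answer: -2578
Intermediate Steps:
V(p, Y) = 2*Y*(Y + p) (V(p, Y) = (Y + p)*(2*Y) = 2*Y*(Y + p))
136 + 46*(-67 - V(4, -2)) = 136 + 46*(-67 - 2*(-2)*(-2 + 4)) = 136 + 46*(-67 - 2*(-2)*2) = 136 + 46*(-67 - 1*(-8)) = 136 + 46*(-67 + 8) = 136 + 46*(-59) = 136 - 2714 = -2578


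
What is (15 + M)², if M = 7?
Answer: 484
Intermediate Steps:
(15 + M)² = (15 + 7)² = 22² = 484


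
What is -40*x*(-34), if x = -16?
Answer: -21760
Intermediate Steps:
-40*x*(-34) = -40*(-16)*(-34) = 640*(-34) = -21760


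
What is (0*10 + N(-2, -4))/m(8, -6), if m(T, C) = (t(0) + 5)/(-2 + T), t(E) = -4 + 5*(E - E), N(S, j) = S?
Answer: -12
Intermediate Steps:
t(E) = -4 (t(E) = -4 + 5*0 = -4 + 0 = -4)
m(T, C) = 1/(-2 + T) (m(T, C) = (-4 + 5)/(-2 + T) = 1/(-2 + T))
(0*10 + N(-2, -4))/m(8, -6) = (0*10 - 2)/(1/(-2 + 8)) = (0 - 2)/(1/6) = -2/⅙ = -2*6 = -12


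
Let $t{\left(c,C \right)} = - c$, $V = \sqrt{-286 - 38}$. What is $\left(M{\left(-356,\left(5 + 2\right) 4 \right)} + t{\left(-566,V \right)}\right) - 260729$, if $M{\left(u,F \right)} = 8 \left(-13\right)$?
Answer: $-260267$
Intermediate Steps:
$V = 18 i$ ($V = \sqrt{-324} = 18 i \approx 18.0 i$)
$M{\left(u,F \right)} = -104$
$\left(M{\left(-356,\left(5 + 2\right) 4 \right)} + t{\left(-566,V \right)}\right) - 260729 = \left(-104 - -566\right) - 260729 = \left(-104 + 566\right) - 260729 = 462 - 260729 = -260267$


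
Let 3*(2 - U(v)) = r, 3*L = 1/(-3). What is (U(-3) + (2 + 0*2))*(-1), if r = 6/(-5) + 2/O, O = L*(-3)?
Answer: -12/5 ≈ -2.4000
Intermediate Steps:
L = -⅑ (L = (⅓)/(-3) = (⅓)*(-⅓) = -⅑ ≈ -0.11111)
O = ⅓ (O = -⅑*(-3) = ⅓ ≈ 0.33333)
r = 24/5 (r = 6/(-5) + 2/(⅓) = 6*(-⅕) + 2*3 = -6/5 + 6 = 24/5 ≈ 4.8000)
U(v) = ⅖ (U(v) = 2 - ⅓*24/5 = 2 - 8/5 = ⅖)
(U(-3) + (2 + 0*2))*(-1) = (⅖ + (2 + 0*2))*(-1) = (⅖ + (2 + 0))*(-1) = (⅖ + 2)*(-1) = (12/5)*(-1) = -12/5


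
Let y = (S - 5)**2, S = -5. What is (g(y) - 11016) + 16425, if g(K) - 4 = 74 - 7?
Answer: 5480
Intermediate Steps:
y = 100 (y = (-5 - 5)**2 = (-10)**2 = 100)
g(K) = 71 (g(K) = 4 + (74 - 7) = 4 + 67 = 71)
(g(y) - 11016) + 16425 = (71 - 11016) + 16425 = -10945 + 16425 = 5480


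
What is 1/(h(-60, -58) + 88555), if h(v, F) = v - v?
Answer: 1/88555 ≈ 1.1292e-5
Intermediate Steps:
h(v, F) = 0
1/(h(-60, -58) + 88555) = 1/(0 + 88555) = 1/88555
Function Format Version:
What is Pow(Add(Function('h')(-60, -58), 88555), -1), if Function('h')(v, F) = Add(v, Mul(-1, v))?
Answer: Rational(1, 88555) ≈ 1.1292e-5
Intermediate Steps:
Function('h')(v, F) = 0
Pow(Add(Function('h')(-60, -58), 88555), -1) = Pow(Add(0, 88555), -1) = Pow(88555, -1) = Rational(1, 88555)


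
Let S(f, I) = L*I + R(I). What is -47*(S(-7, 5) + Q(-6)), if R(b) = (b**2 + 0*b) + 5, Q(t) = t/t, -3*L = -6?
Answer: -1927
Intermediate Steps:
L = 2 (L = -1/3*(-6) = 2)
Q(t) = 1
R(b) = 5 + b**2 (R(b) = (b**2 + 0) + 5 = b**2 + 5 = 5 + b**2)
S(f, I) = 5 + I**2 + 2*I (S(f, I) = 2*I + (5 + I**2) = 5 + I**2 + 2*I)
-47*(S(-7, 5) + Q(-6)) = -47*((5 + 5**2 + 2*5) + 1) = -47*((5 + 25 + 10) + 1) = -47*(40 + 1) = -47*41 = -1927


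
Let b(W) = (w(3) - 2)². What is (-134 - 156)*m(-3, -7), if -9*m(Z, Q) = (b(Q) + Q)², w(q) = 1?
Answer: 1160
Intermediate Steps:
b(W) = 1 (b(W) = (1 - 2)² = (-1)² = 1)
m(Z, Q) = -(1 + Q)²/9
(-134 - 156)*m(-3, -7) = (-134 - 156)*(-(1 - 7)²/9) = -(-290)*(-6)²/9 = -(-290)*36/9 = -290*(-4) = 1160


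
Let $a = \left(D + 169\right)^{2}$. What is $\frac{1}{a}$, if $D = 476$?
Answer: $\frac{1}{416025} \approx 2.4037 \cdot 10^{-6}$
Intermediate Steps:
$a = 416025$ ($a = \left(476 + 169\right)^{2} = 645^{2} = 416025$)
$\frac{1}{a} = \frac{1}{416025}$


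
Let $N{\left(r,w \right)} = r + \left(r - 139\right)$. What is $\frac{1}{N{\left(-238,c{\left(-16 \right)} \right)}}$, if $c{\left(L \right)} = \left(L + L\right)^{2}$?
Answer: $- \frac{1}{615} \approx -0.001626$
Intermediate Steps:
$c{\left(L \right)} = 4 L^{2}$ ($c{\left(L \right)} = \left(2 L\right)^{2} = 4 L^{2}$)
$N{\left(r,w \right)} = -139 + 2 r$ ($N{\left(r,w \right)} = r + \left(-139 + r\right) = -139 + 2 r$)
$\frac{1}{N{\left(-238,c{\left(-16 \right)} \right)}} = \frac{1}{-139 + 2 \left(-238\right)} = \frac{1}{-139 - 476} = \frac{1}{-615} = - \frac{1}{615}$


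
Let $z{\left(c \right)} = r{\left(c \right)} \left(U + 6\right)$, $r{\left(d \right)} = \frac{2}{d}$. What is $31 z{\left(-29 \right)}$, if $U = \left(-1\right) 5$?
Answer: $- \frac{62}{29} \approx -2.1379$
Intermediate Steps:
$U = -5$
$z{\left(c \right)} = \frac{2}{c}$ ($z{\left(c \right)} = \frac{2}{c} \left(-5 + 6\right) = \frac{2}{c} 1 = \frac{2}{c}$)
$31 z{\left(-29 \right)} = 31 \frac{2}{-29} = 31 \cdot 2 \left(- \frac{1}{29}\right) = 31 \left(- \frac{2}{29}\right) = - \frac{62}{29}$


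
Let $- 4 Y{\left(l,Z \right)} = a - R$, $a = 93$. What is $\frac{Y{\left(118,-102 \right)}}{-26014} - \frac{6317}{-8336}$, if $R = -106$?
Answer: $\frac{82372577}{108426352} \approx 0.75971$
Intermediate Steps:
$Y{\left(l,Z \right)} = - \frac{199}{4}$ ($Y{\left(l,Z \right)} = - \frac{93 - -106}{4} = - \frac{93 + 106}{4} = \left(- \frac{1}{4}\right) 199 = - \frac{199}{4}$)
$\frac{Y{\left(118,-102 \right)}}{-26014} - \frac{6317}{-8336} = - \frac{199}{4 \left(-26014\right)} - \frac{6317}{-8336} = \left(- \frac{199}{4}\right) \left(- \frac{1}{26014}\right) - - \frac{6317}{8336} = \frac{199}{104056} + \frac{6317}{8336} = \frac{82372577}{108426352}$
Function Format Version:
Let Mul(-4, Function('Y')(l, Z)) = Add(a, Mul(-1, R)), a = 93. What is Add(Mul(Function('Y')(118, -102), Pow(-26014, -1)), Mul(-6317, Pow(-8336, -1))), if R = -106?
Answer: Rational(82372577, 108426352) ≈ 0.75971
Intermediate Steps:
Function('Y')(l, Z) = Rational(-199, 4) (Function('Y')(l, Z) = Mul(Rational(-1, 4), Add(93, Mul(-1, -106))) = Mul(Rational(-1, 4), Add(93, 106)) = Mul(Rational(-1, 4), 199) = Rational(-199, 4))
Add(Mul(Function('Y')(118, -102), Pow(-26014, -1)), Mul(-6317, Pow(-8336, -1))) = Add(Mul(Rational(-199, 4), Pow(-26014, -1)), Mul(-6317, Pow(-8336, -1))) = Add(Mul(Rational(-199, 4), Rational(-1, 26014)), Mul(-6317, Rational(-1, 8336))) = Add(Rational(199, 104056), Rational(6317, 8336)) = Rational(82372577, 108426352)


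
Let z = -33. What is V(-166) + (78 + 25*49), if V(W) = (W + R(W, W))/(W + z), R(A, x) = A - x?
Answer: 259463/199 ≈ 1303.8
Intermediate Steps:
V(W) = W/(-33 + W) (V(W) = (W + (W - W))/(W - 33) = (W + 0)/(-33 + W) = W/(-33 + W))
V(-166) + (78 + 25*49) = -166/(-33 - 166) + (78 + 25*49) = -166/(-199) + (78 + 1225) = -166*(-1/199) + 1303 = 166/199 + 1303 = 259463/199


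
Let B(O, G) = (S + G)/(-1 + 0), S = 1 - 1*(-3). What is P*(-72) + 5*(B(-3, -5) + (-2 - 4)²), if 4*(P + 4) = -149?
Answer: 3155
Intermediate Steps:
P = -165/4 (P = -4 + (¼)*(-149) = -4 - 149/4 = -165/4 ≈ -41.250)
S = 4 (S = 1 + 3 = 4)
B(O, G) = -4 - G (B(O, G) = (4 + G)/(-1 + 0) = (4 + G)/(-1) = (4 + G)*(-1) = -4 - G)
P*(-72) + 5*(B(-3, -5) + (-2 - 4)²) = -165/4*(-72) + 5*((-4 - 1*(-5)) + (-2 - 4)²) = 2970 + 5*((-4 + 5) + (-6)²) = 2970 + 5*(1 + 36) = 2970 + 5*37 = 2970 + 185 = 3155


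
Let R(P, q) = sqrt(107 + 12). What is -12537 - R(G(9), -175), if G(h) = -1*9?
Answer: -12537 - sqrt(119) ≈ -12548.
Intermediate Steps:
G(h) = -9
R(P, q) = sqrt(119)
-12537 - R(G(9), -175) = -12537 - sqrt(119)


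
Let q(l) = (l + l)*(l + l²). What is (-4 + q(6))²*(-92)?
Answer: -23000000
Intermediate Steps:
q(l) = 2*l*(l + l²) (q(l) = (2*l)*(l + l²) = 2*l*(l + l²))
(-4 + q(6))²*(-92) = (-4 + 2*6²*(1 + 6))²*(-92) = (-4 + 2*36*7)²*(-92) = (-4 + 504)²*(-92) = 500²*(-92) = 250000*(-92) = -23000000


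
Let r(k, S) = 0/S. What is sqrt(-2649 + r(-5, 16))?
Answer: I*sqrt(2649) ≈ 51.468*I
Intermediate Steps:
r(k, S) = 0
sqrt(-2649 + r(-5, 16)) = sqrt(-2649 + 0) = sqrt(-2649) = I*sqrt(2649)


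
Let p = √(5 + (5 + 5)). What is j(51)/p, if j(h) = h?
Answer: 17*√15/5 ≈ 13.168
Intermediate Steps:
p = √15 (p = √(5 + 10) = √15 ≈ 3.8730)
j(51)/p = 51/√15 = (√15/15)*51 = 17*√15/5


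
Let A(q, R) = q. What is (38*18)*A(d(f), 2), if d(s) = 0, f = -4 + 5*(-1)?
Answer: 0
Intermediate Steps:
f = -9 (f = -4 - 5 = -9)
(38*18)*A(d(f), 2) = (38*18)*0 = 684*0 = 0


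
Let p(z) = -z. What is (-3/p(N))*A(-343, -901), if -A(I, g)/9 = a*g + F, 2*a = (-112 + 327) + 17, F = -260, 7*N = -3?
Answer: -6600888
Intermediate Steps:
N = -3/7 (N = (⅐)*(-3) = -3/7 ≈ -0.42857)
a = 116 (a = ((-112 + 327) + 17)/2 = (215 + 17)/2 = (½)*232 = 116)
A(I, g) = 2340 - 1044*g (A(I, g) = -9*(116*g - 260) = -9*(-260 + 116*g) = 2340 - 1044*g)
(-3/p(N))*A(-343, -901) = (-3/((-1*(-3/7))))*(2340 - 1044*(-901)) = (-3/3/7)*(2340 + 940644) = -3*7/3*942984 = -7*942984 = -6600888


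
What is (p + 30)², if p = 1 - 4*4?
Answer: 225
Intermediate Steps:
p = -15 (p = 1 - 16 = -15)
(p + 30)² = (-15 + 30)² = 15² = 225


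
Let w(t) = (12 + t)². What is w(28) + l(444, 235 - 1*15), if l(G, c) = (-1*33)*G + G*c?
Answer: 84628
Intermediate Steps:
l(G, c) = -33*G + G*c
w(28) + l(444, 235 - 1*15) = (12 + 28)² + 444*(-33 + (235 - 1*15)) = 40² + 444*(-33 + (235 - 15)) = 1600 + 444*(-33 + 220) = 1600 + 444*187 = 1600 + 83028 = 84628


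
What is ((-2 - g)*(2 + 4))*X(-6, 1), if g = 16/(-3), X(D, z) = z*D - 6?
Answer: -240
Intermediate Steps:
X(D, z) = -6 + D*z (X(D, z) = D*z - 6 = -6 + D*z)
g = -16/3 (g = 16*(-⅓) = -16/3 ≈ -5.3333)
((-2 - g)*(2 + 4))*X(-6, 1) = ((-2 - 1*(-16/3))*(2 + 4))*(-6 - 6*1) = ((-2 + 16/3)*6)*(-6 - 6) = ((10/3)*6)*(-12) = 20*(-12) = -240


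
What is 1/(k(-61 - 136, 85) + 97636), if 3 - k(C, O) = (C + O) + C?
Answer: 1/97948 ≈ 1.0209e-5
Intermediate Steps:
k(C, O) = 3 - O - 2*C (k(C, O) = 3 - ((C + O) + C) = 3 - (O + 2*C) = 3 + (-O - 2*C) = 3 - O - 2*C)
1/(k(-61 - 136, 85) + 97636) = 1/((3 - 1*85 - 2*(-61 - 136)) + 97636) = 1/((3 - 85 - 2*(-197)) + 97636) = 1/((3 - 85 + 394) + 97636) = 1/(312 + 97636) = 1/97948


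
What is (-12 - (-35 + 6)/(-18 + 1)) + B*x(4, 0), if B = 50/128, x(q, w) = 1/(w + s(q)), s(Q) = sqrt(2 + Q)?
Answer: -233/17 + 25*sqrt(6)/384 ≈ -13.546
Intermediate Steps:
x(q, w) = 1/(w + sqrt(2 + q))
B = 25/64 (B = 50*(1/128) = 25/64 ≈ 0.39063)
(-12 - (-35 + 6)/(-18 + 1)) + B*x(4, 0) = (-12 - (-35 + 6)/(-18 + 1)) + 25/(64*(0 + sqrt(2 + 4))) = (-12 - (-29)/(-17)) + 25/(64*(0 + sqrt(6))) = (-12 - (-29)*(-1)/17) + 25/(64*(sqrt(6))) = (-12 - 1*29/17) + 25*(sqrt(6)/6)/64 = (-12 - 29/17) + 25*sqrt(6)/384 = -233/17 + 25*sqrt(6)/384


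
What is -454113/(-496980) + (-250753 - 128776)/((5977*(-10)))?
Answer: 217940057/30004540 ≈ 7.2636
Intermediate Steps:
-454113/(-496980) + (-250753 - 128776)/((5977*(-10))) = -454113*(-1/496980) - 379529/(-59770) = 4587/5020 - 379529*(-1/59770) = 4587/5020 + 379529/59770 = 217940057/30004540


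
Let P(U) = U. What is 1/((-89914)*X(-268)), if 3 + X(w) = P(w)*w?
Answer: -1/6457713394 ≈ -1.5485e-10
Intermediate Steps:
X(w) = -3 + w**2 (X(w) = -3 + w*w = -3 + w**2)
1/((-89914)*X(-268)) = 1/((-89914)*(-3 + (-268)**2)) = -1/(89914*(-3 + 71824)) = -1/89914/71821 = -1/89914*1/71821 = -1/6457713394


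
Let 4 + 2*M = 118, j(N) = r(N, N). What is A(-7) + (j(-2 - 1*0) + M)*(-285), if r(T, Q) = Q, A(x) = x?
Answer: -15682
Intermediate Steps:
j(N) = N
M = 57 (M = -2 + (1/2)*118 = -2 + 59 = 57)
A(-7) + (j(-2 - 1*0) + M)*(-285) = -7 + ((-2 - 1*0) + 57)*(-285) = -7 + ((-2 + 0) + 57)*(-285) = -7 + (-2 + 57)*(-285) = -7 + 55*(-285) = -7 - 15675 = -15682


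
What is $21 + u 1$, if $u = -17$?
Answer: $4$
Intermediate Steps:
$21 + u 1 = 21 - 17 = 4$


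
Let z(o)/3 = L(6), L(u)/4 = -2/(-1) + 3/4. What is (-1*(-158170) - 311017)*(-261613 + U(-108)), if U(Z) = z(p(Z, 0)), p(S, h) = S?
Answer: 39981718260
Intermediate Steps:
L(u) = 11 (L(u) = 4*(-2/(-1) + 3/4) = 4*(-2*(-1) + 3*(1/4)) = 4*(2 + 3/4) = 4*(11/4) = 11)
z(o) = 33 (z(o) = 3*11 = 33)
U(Z) = 33
(-1*(-158170) - 311017)*(-261613 + U(-108)) = (-1*(-158170) - 311017)*(-261613 + 33) = (158170 - 311017)*(-261580) = -152847*(-261580) = 39981718260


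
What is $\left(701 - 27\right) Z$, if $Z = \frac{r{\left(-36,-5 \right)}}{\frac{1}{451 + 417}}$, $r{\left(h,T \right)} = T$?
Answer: $-2925160$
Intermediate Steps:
$Z = -4340$ ($Z = - \frac{5}{\frac{1}{451 + 417}} = - \frac{5}{\frac{1}{868}} = - 5 \frac{1}{\frac{1}{868}} = \left(-5\right) 868 = -4340$)
$\left(701 - 27\right) Z = \left(701 - 27\right) \left(-4340\right) = 674 \left(-4340\right) = -2925160$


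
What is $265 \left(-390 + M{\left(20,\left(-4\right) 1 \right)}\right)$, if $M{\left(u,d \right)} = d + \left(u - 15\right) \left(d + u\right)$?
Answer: $-83210$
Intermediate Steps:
$M{\left(u,d \right)} = d + \left(-15 + u\right) \left(d + u\right)$
$265 \left(-390 + M{\left(20,\left(-4\right) 1 \right)}\right) = 265 \left(-390 + \left(20^{2} - 300 - 14 \left(\left(-4\right) 1\right) + \left(-4\right) 1 \cdot 20\right)\right) = 265 \left(-390 - -76\right) = 265 \left(-390 + \left(400 - 300 + 56 - 80\right)\right) = 265 \left(-390 + 76\right) = 265 \left(-314\right) = -83210$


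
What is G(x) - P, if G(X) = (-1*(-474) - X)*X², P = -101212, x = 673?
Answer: -90031659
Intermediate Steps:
G(X) = X²*(474 - X) (G(X) = (474 - X)*X² = X²*(474 - X))
G(x) - P = 673²*(474 - 1*673) - 1*(-101212) = 452929*(474 - 673) + 101212 = 452929*(-199) + 101212 = -90132871 + 101212 = -90031659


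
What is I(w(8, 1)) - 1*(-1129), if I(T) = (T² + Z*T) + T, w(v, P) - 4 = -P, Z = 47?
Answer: 1282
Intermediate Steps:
w(v, P) = 4 - P
I(T) = T² + 48*T (I(T) = (T² + 47*T) + T = T² + 48*T)
I(w(8, 1)) - 1*(-1129) = (4 - 1*1)*(48 + (4 - 1*1)) - 1*(-1129) = (4 - 1)*(48 + (4 - 1)) + 1129 = 3*(48 + 3) + 1129 = 3*51 + 1129 = 153 + 1129 = 1282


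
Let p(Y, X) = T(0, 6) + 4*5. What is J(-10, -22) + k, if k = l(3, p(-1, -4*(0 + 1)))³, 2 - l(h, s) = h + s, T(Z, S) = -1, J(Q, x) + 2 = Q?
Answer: -8012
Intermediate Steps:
J(Q, x) = -2 + Q
p(Y, X) = 19 (p(Y, X) = -1 + 4*5 = -1 + 20 = 19)
l(h, s) = 2 - h - s (l(h, s) = 2 - (h + s) = 2 + (-h - s) = 2 - h - s)
k = -8000 (k = (2 - 1*3 - 1*19)³ = (2 - 3 - 19)³ = (-20)³ = -8000)
J(-10, -22) + k = (-2 - 10) - 8000 = -12 - 8000 = -8012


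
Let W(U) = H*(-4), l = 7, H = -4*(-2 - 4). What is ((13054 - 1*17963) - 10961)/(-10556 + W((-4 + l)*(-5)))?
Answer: 7935/5326 ≈ 1.4899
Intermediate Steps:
H = 24 (H = -4*(-6) = 24)
W(U) = -96 (W(U) = 24*(-4) = -96)
((13054 - 1*17963) - 10961)/(-10556 + W((-4 + l)*(-5))) = ((13054 - 1*17963) - 10961)/(-10556 - 96) = ((13054 - 17963) - 10961)/(-10652) = (-4909 - 10961)*(-1/10652) = -15870*(-1/10652) = 7935/5326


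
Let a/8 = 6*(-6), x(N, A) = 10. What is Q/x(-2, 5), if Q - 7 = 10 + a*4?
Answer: -227/2 ≈ -113.50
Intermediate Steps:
a = -288 (a = 8*(6*(-6)) = 8*(-36) = -288)
Q = -1135 (Q = 7 + (10 - 288*4) = 7 + (10 - 1152) = 7 - 1142 = -1135)
Q/x(-2, 5) = -1135/10 = (1/10)*(-1135) = -227/2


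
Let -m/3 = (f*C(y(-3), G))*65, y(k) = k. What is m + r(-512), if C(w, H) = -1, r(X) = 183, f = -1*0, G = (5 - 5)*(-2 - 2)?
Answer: 183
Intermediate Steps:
G = 0 (G = 0*(-4) = 0)
f = 0
m = 0 (m = -3*0*(-1)*65 = -0*65 = -3*0 = 0)
m + r(-512) = 0 + 183 = 183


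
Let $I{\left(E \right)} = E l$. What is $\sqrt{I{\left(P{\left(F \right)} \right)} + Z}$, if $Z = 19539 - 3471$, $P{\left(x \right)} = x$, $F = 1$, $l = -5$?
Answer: $\sqrt{16063} \approx 126.74$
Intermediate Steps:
$I{\left(E \right)} = - 5 E$ ($I{\left(E \right)} = E \left(-5\right) = - 5 E$)
$Z = 16068$
$\sqrt{I{\left(P{\left(F \right)} \right)} + Z} = \sqrt{\left(-5\right) 1 + 16068} = \sqrt{-5 + 16068} = \sqrt{16063}$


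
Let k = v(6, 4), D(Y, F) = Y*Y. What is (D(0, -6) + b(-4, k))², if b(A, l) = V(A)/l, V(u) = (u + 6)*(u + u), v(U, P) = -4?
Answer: 16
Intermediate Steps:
D(Y, F) = Y²
k = -4
V(u) = 2*u*(6 + u) (V(u) = (6 + u)*(2*u) = 2*u*(6 + u))
b(A, l) = 2*A*(6 + A)/l (b(A, l) = (2*A*(6 + A))/l = 2*A*(6 + A)/l)
(D(0, -6) + b(-4, k))² = (0² + 2*(-4)*(6 - 4)/(-4))² = (0 + 2*(-4)*(-¼)*2)² = (0 + 4)² = 4² = 16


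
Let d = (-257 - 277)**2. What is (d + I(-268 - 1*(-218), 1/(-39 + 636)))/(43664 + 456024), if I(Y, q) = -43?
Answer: 285113/499688 ≈ 0.57058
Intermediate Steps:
d = 285156 (d = (-534)**2 = 285156)
(d + I(-268 - 1*(-218), 1/(-39 + 636)))/(43664 + 456024) = (285156 - 43)/(43664 + 456024) = 285113/499688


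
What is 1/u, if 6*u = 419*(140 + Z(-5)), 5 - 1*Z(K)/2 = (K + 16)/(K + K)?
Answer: 30/318859 ≈ 9.4085e-5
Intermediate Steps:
Z(K) = 10 - (16 + K)/K (Z(K) = 10 - 2*(K + 16)/(K + K) = 10 - 2*(16 + K)/(2*K) = 10 - 2*(16 + K)*1/(2*K) = 10 - (16 + K)/K)
u = 318859/30 (u = (419*(140 + (9 - 16/(-5))))/6 = (419*(140 + (9 - 16*(-1/5))))/6 = (419*(140 + (9 + 16/5)))/6 = (419*(140 + 61/5))/6 = (419*(761/5))/6 = (1/6)*(318859/5) = 318859/30 ≈ 10629.)
1/u = 1/(318859/30) = 30/318859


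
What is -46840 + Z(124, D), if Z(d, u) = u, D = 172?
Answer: -46668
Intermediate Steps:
-46840 + Z(124, D) = -46840 + 172 = -46668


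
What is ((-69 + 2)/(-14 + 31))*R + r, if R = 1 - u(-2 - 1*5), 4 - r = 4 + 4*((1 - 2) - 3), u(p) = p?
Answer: -264/17 ≈ -15.529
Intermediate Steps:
r = 16 (r = 4 - (4 + 4*((1 - 2) - 3)) = 4 - (4 + 4*(-1 - 3)) = 4 - (4 + 4*(-4)) = 4 - (4 - 16) = 4 - 1*(-12) = 4 + 12 = 16)
R = 8 (R = 1 - (-2 - 1*5) = 1 - (-2 - 5) = 1 - 1*(-7) = 1 + 7 = 8)
((-69 + 2)/(-14 + 31))*R + r = ((-69 + 2)/(-14 + 31))*8 + 16 = -67/17*8 + 16 = -536/17 + 16 = -264/17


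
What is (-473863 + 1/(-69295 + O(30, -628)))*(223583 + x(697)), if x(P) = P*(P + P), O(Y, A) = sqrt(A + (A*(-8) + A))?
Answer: -2719550982886048198286/4801793257 - 2390402*sqrt(942)/4801793257 ≈ -5.6636e+11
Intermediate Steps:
O(Y, A) = sqrt(6)*sqrt(-A) (O(Y, A) = sqrt(A + (-8*A + A)) = sqrt(A - 7*A) = sqrt(-6*A) = sqrt(6)*sqrt(-A))
x(P) = 2*P**2 (x(P) = P*(2*P) = 2*P**2)
(-473863 + 1/(-69295 + O(30, -628)))*(223583 + x(697)) = (-473863 + 1/(-69295 + sqrt(6)*sqrt(-1*(-628))))*(223583 + 2*697**2) = (-473863 + 1/(-69295 + sqrt(6)*sqrt(628)))*(223583 + 2*485809) = (-473863 + 1/(-69295 + sqrt(6)*(2*sqrt(157))))*(223583 + 971618) = (-473863 + 1/(-69295 + 2*sqrt(942)))*1195201 = -566361531463 + 1195201/(-69295 + 2*sqrt(942))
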